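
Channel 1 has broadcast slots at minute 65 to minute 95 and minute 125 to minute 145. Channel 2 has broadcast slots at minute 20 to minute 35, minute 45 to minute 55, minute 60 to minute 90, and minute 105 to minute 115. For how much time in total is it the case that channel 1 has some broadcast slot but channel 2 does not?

25 minutes

A \ B = minute 90 to minute 95, minute 125 to minute 145.
Total: 5 minutes + 20 minutes = 25 minutes.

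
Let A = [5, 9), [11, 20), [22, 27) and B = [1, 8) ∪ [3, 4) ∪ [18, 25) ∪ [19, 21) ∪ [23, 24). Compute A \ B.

[8, 9) ∪ [11, 18) ∪ [25, 27)

B, merged: [1, 8), [18, 25).
[5, 9) \ B = [8, 9).
[11, 20) \ B = [11, 18).
[22, 27) \ B = [25, 27).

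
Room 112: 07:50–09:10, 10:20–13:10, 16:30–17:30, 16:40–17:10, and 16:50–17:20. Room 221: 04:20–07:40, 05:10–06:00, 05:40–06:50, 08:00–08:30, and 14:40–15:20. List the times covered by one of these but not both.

04:20-07:40, 07:50-08:00, 08:30-09:10, 10:20-13:10, 14:40-15:20, 16:30-17:30

Merge the first list: 07:50-09:10, 10:20-13:10, 16:30-17:30.
Merge the second list: 04:20-07:40, 08:00-08:30, 14:40-15:20.
A \ B = 07:50-08:00, 08:30-09:10, 10:20-13:10, 16:30-17:30.
B \ A = 04:20-07:40, 14:40-15:20.
Union of the two gives the symmetric difference.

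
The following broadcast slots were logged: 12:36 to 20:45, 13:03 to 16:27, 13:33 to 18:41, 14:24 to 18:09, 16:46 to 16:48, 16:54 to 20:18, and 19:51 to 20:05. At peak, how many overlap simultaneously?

Walk the sorted start/end points keeping a running depth.
The depth first hits 4 at 14:24.

4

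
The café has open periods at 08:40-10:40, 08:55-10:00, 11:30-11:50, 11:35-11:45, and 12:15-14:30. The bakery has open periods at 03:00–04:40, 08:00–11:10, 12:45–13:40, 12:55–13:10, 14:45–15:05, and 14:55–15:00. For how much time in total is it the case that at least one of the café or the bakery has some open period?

7 h 45 min

Merge the first list: 08:40-10:40, 11:30-11:50, 12:15-14:30.
Merge the second list: 03:00-04:40, 08:00-11:10, 12:45-13:40, 14:45-15:05.
A ∪ B = 03:00-04:40, 08:00-11:10, 11:30-11:50, 12:15-14:30, 14:45-15:05.
Total: 1 h 40 min + 3 h 10 min + 20 min + 2 h 15 min + 20 min = 7 h 45 min.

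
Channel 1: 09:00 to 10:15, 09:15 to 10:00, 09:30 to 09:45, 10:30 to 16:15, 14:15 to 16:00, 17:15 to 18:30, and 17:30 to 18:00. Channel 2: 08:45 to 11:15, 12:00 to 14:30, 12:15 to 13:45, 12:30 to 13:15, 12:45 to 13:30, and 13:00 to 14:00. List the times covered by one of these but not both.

08:45–09:00, 10:15–10:30, 11:15–12:00, 14:30–16:15, 17:15–18:30

A, merged: 09:00–10:15, 10:30–16:15, 17:15–18:30.
B, merged: 08:45–11:15, 12:00–14:30.
Only in the first: 11:15–12:00, 14:30–16:15, 17:15–18:30.
Only in the second: 08:45–09:00, 10:15–10:30.
Together these are the periods covered by exactly one.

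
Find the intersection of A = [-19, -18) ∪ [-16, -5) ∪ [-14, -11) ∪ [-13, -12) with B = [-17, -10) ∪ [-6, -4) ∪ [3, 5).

A, merged: [-19, -18), [-16, -5).
[-19, -18) meets no B interval.
[-16, -5) ∩ B → [-16, -10), [-6, -5).

[-16, -10) ∪ [-6, -5)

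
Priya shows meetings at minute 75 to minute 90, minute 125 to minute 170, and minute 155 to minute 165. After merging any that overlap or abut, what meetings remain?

minute 75 to minute 90, minute 125 to minute 170

minute 125 to minute 170 is disjoint → start new block.
minute 155 to minute 165 overlaps/touches minute 125 to minute 170 → extend to minute 125 to minute 170.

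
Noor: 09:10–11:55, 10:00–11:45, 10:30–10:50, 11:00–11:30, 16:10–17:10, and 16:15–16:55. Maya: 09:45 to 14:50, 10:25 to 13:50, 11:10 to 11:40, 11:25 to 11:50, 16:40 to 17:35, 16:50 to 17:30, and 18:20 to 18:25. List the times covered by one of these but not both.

09:10-09:45, 11:55-14:50, 16:10-16:40, 17:10-17:35, 18:20-18:25

First set merges to 09:10-11:55, 16:10-17:10.
Second set merges to 09:45-14:50, 16:40-17:35, 18:20-18:25.
A but not B: 09:10-09:45, 16:10-16:40.
B but not A: 11:55-14:50, 17:10-17:35, 18:20-18:25.
Combining gives A △ B.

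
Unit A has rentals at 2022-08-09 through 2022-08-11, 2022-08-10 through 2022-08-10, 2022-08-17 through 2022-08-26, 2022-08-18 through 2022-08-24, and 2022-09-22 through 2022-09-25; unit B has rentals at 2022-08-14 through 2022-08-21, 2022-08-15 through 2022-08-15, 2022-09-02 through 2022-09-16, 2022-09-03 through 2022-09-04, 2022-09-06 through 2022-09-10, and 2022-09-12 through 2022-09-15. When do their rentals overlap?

2022-08-17 through 2022-08-21

A, merged: 2022-08-09 through 2022-08-11, 2022-08-17 through 2022-08-26, 2022-09-22 through 2022-09-25.
B, merged: 2022-08-14 through 2022-08-21, 2022-09-02 through 2022-09-16.
2022-08-09 through 2022-08-11 meets no B interval.
2022-08-17 through 2022-08-26 ∩ B → 2022-08-17 through 2022-08-21.
2022-09-22 through 2022-09-25 meets no B interval.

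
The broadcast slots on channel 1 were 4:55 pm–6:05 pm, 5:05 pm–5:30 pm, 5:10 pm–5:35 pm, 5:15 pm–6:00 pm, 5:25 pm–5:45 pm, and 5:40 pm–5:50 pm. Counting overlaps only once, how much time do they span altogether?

1 h 10 min

Merged: 4:55 pm–6:05 pm.
Length: 1 h 10 min.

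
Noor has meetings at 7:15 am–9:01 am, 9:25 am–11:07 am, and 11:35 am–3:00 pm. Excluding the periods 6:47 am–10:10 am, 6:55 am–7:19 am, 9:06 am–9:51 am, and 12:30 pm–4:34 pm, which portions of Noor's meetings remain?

B, merged: 6:47 am–10:10 am, 12:30 pm–4:34 pm.
7:15 am–9:01 am lies entirely inside B → drops out.
9:25 am–11:07 am with B removed leaves 10:10 am–11:07 am.
11:35 am–3:00 pm with B removed leaves 11:35 am–12:30 pm.

10:10 am–11:07 am, 11:35 am–12:30 pm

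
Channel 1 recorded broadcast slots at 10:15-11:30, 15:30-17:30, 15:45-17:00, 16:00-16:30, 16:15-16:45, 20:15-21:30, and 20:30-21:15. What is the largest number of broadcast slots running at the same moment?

4

Walk the sorted start/end points keeping a running depth.
The depth first hits 4 at 16:15.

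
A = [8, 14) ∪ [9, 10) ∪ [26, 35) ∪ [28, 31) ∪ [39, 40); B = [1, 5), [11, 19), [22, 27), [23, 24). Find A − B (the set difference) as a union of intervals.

[8, 11) ∪ [27, 35) ∪ [39, 40)

First set merges to [8, 14), [26, 35), [39, 40).
Second set merges to [1, 5), [11, 19), [22, 27).
[8, 14) minus B → [8, 11).
[26, 35) minus B → [27, 35).
[39, 40): no B overlap → unchanged.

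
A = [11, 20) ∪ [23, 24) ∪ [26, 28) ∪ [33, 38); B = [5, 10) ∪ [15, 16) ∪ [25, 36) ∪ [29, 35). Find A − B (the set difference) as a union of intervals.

Merge the second list: [5, 10), [15, 16), [25, 36).
[11, 20) minus B → [11, 15), [16, 20).
[23, 24): no B overlap → unchanged.
[26, 28): fully covered by B → removed.
[33, 38) minus B → [36, 38).

[11, 15) ∪ [16, 20) ∪ [23, 24) ∪ [36, 38)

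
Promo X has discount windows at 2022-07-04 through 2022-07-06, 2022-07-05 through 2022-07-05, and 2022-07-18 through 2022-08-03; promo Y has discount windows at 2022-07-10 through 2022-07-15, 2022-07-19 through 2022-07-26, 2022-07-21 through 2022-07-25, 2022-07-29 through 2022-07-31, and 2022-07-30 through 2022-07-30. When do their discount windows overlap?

2022-07-19 through 2022-07-26, 2022-07-29 through 2022-07-31

A, merged: 2022-07-04 through 2022-07-06, 2022-07-18 through 2022-08-03.
B, merged: 2022-07-10 through 2022-07-15, 2022-07-19 through 2022-07-26, 2022-07-29 through 2022-07-31.
2022-07-04 through 2022-07-06 meets no B interval.
2022-07-18 through 2022-08-03 ∩ B → 2022-07-19 through 2022-07-26, 2022-07-29 through 2022-07-31.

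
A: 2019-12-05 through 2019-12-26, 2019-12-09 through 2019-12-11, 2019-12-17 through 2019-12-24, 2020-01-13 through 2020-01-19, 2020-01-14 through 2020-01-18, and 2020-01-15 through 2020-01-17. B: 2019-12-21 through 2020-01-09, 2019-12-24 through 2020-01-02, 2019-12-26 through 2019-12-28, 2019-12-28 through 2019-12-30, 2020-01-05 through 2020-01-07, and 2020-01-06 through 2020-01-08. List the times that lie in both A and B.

2019-12-21 through 2019-12-26

Merge the first list: 2019-12-05 through 2019-12-26, 2020-01-13 through 2020-01-19.
Merge the second list: 2019-12-21 through 2020-01-09.
2019-12-05 through 2019-12-26 meets the second set on 2019-12-21 through 2019-12-26.
2020-01-13 through 2020-01-19: no overlap with the second set.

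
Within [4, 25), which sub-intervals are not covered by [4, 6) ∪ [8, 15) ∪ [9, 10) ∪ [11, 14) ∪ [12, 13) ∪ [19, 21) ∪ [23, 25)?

[6, 8) ∪ [15, 19) ∪ [21, 23)

The merged coverage is [4, 6), [8, 15), [19, 21), [23, 25).
Gaps within [4, 25): [6, 8), [15, 19), [21, 23).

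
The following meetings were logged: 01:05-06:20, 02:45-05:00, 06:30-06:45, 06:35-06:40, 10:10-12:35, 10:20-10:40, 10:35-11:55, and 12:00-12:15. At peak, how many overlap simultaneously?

3

Sweep endpoints in order; track running count of active intervals.
Peak of 3 reached at 10:35.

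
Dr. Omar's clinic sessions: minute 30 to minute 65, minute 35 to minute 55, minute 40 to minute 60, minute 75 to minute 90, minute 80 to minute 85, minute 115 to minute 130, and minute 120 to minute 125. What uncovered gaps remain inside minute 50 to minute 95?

After merging, the occupied span is minute 30 to minute 65, minute 75 to minute 90, minute 115 to minute 130.
Uncovered inside minute 50 to minute 95: minute 65 to minute 75, minute 90 to minute 95.

minute 65 to minute 75, minute 90 to minute 95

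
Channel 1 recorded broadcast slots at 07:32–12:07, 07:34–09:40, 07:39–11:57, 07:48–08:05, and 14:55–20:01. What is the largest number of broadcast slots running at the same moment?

Sweep endpoints in order; track running count of active intervals.
Peak of 4 reached at 07:48.

4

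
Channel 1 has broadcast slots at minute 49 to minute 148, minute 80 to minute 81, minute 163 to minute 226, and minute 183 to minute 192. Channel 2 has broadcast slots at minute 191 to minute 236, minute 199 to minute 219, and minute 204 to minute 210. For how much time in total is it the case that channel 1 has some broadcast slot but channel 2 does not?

127 minutes

A, merged: minute 49 to minute 148, minute 163 to minute 226.
B, merged: minute 191 to minute 236.
A \ B = minute 49 to minute 148, minute 163 to minute 191.
Total: 99 minutes + 28 minutes = 127 minutes.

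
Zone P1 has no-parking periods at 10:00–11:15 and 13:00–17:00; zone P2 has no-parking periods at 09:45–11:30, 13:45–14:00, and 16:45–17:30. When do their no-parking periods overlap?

10:00-11:15, 13:45-14:00, 16:45-17:00

10:00-11:15 ∩ B → 10:00-11:15.
13:00-17:00 ∩ B → 13:45-14:00, 16:45-17:00.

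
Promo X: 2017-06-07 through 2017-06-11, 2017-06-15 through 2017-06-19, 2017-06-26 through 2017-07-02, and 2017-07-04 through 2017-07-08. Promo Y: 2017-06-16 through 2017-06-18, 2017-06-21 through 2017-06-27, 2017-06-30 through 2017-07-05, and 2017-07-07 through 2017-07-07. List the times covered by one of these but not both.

2017-06-07 through 2017-06-11, 2017-06-15 through 2017-06-15, 2017-06-19 through 2017-06-19, 2017-06-21 through 2017-06-25, 2017-06-28 through 2017-06-29, 2017-07-03 through 2017-07-03, 2017-07-06 through 2017-07-06, 2017-07-08 through 2017-07-08

Only in the first: 2017-06-07 through 2017-06-11, 2017-06-15 through 2017-06-15, 2017-06-19 through 2017-06-19, 2017-06-28 through 2017-06-29, 2017-07-06 through 2017-07-06, 2017-07-08 through 2017-07-08.
Only in the second: 2017-06-21 through 2017-06-25, 2017-07-03 through 2017-07-03.
Together these are the periods covered by exactly one.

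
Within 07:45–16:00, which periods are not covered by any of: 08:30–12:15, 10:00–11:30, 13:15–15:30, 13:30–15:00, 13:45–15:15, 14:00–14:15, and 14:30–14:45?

07:45–08:30, 12:15–13:15, 15:30–16:00

Covered (merged): 08:30–12:15, 13:15–15:30.
Uncovered inside 07:45–16:00: 07:45–08:30, 12:15–13:15, 15:30–16:00.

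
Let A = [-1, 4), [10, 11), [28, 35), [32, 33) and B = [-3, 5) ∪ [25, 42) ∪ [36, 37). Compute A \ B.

Merge the first list: [-1, 4), [10, 11), [28, 35).
Merge the second list: [-3, 5), [25, 42).
[-1, 4) lies entirely inside B → drops out.
[10, 11) is untouched.
[28, 35) lies entirely inside B → drops out.

[10, 11)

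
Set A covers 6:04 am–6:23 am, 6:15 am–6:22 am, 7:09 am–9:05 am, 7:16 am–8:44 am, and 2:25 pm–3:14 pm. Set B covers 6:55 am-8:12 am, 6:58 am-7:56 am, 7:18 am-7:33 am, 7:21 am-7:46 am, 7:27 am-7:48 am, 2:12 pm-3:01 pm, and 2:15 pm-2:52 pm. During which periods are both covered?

A, merged: 6:04 am–6:23 am, 7:09 am–9:05 am, 2:25 pm–3:14 pm.
B, merged: 6:55 am–8:12 am, 2:12 pm–3:01 pm.
6:04 am–6:23 am falls entirely outside B.
7:09 am–9:05 am overlaps B on 7:09 am–8:12 am.
2:25 pm–3:14 pm overlaps B on 2:25 pm–3:01 pm.

7:09 am–8:12 am, 2:25 pm–3:01 pm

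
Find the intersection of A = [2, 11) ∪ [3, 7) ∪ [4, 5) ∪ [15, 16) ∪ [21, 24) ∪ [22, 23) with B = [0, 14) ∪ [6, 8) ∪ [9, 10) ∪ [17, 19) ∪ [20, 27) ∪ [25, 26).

[2, 11) ∪ [21, 24)

First set merges to [2, 11), [15, 16), [21, 24).
Second set merges to [0, 14), [17, 19), [20, 27).
[2, 11) ∩ B → [2, 11).
[15, 16) meets no B interval.
[21, 24) ∩ B → [21, 24).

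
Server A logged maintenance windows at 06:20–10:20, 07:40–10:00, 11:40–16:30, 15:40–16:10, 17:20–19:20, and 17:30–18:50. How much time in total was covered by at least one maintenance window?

Merged: 06:20–10:20, 11:40–16:30, 17:20–19:20.
Lengths: 4 h + 4 h 50 min + 2 h = 10 h 50 min.

10 h 50 min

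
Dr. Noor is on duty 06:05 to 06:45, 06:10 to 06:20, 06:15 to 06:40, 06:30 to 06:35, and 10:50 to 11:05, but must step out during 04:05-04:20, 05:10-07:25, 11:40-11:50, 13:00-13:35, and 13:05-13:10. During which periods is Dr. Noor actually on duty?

Merge the first list: 06:05-06:45, 10:50-11:05.
Merge the second list: 04:05-04:20, 05:10-07:25, 11:40-11:50, 13:00-13:35.
06:05-06:45: entirely removed.
10:50-11:05: nothing removed.

10:50-11:05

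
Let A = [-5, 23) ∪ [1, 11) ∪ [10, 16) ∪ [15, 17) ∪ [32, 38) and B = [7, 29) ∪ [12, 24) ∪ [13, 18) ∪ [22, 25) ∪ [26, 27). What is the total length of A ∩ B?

First set merges to [-5, 23), [32, 38).
Second set merges to [7, 29).
A ∩ B = [7, 23).
Total: 16.

16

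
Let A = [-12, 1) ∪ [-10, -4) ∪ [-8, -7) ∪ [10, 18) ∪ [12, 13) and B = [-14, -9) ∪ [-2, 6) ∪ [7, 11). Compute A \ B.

Merge the first list: [-12, 1), [10, 18).
[-12, 1) with B removed leaves [-9, -2).
[10, 18) with B removed leaves [11, 18).

[-9, -2) ∪ [11, 18)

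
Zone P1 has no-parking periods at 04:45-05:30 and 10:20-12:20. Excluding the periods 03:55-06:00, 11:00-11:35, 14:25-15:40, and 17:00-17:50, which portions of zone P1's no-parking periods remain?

10:20–11:00, 11:35–12:20

04:45–05:30: fully covered by B → removed.
10:20–12:20 minus B → 10:20–11:00, 11:35–12:20.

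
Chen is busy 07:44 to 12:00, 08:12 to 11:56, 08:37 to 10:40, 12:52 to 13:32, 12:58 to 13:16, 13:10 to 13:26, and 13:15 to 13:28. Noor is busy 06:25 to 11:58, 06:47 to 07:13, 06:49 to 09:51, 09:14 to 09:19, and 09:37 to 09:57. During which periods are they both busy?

07:44–11:58

Merge the first list: 07:44–12:00, 12:52–13:32.
Merge the second list: 06:25–11:58.
07:44–12:00 meets the second set on 07:44–11:58.
12:52–13:32: no overlap with the second set.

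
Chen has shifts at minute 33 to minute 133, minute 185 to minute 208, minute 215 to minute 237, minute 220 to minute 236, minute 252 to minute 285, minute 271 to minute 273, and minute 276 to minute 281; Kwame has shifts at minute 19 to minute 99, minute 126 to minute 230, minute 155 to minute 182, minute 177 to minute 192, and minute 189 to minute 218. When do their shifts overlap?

Merge the first list: minute 33 to minute 133, minute 185 to minute 208, minute 215 to minute 237, minute 252 to minute 285.
Merge the second list: minute 19 to minute 99, minute 126 to minute 230.
minute 33 to minute 133 meets the second set on minute 33 to minute 99, minute 126 to minute 133.
minute 185 to minute 208 meets the second set on minute 185 to minute 208.
minute 215 to minute 237 meets the second set on minute 215 to minute 230.
minute 252 to minute 285: no overlap with the second set.

minute 33 to minute 99, minute 126 to minute 133, minute 185 to minute 208, minute 215 to minute 230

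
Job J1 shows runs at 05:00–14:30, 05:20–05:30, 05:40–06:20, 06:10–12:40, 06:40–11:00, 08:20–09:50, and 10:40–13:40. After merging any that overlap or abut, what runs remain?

05:00–14:30

05:20–05:30 overlaps/touches 05:00–14:30 → extend to 05:00–14:30.
05:40–06:20 overlaps/touches 05:00–14:30 → extend to 05:00–14:30.
06:10–12:40 overlaps/touches 05:00–14:30 → extend to 05:00–14:30.
06:40–11:00 overlaps/touches 05:00–14:30 → extend to 05:00–14:30.
08:20–09:50 overlaps/touches 05:00–14:30 → extend to 05:00–14:30.
10:40–13:40 overlaps/touches 05:00–14:30 → extend to 05:00–14:30.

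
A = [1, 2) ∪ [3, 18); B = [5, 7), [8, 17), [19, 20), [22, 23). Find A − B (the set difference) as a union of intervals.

[1, 2) ∪ [3, 5) ∪ [7, 8) ∪ [17, 18)

[1, 2) is untouched.
[3, 18) with B removed leaves [3, 5), [7, 8), [17, 18).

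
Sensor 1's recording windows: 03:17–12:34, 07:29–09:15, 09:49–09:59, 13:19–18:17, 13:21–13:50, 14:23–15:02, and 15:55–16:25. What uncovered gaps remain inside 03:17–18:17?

After merging, the occupied span is 03:17–12:34, 13:19–18:17.
Complement within 03:17–18:17: 12:34–13:19.

12:34–13:19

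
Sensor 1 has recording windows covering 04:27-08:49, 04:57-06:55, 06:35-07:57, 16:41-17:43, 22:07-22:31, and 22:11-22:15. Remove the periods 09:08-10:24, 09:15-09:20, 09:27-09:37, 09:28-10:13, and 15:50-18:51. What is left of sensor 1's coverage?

04:27-08:49, 22:07-22:31

A, merged: 04:27-08:49, 16:41-17:43, 22:07-22:31.
B, merged: 09:08-10:24, 15:50-18:51.
04:27-08:49: no B overlap → unchanged.
16:41-17:43: fully covered by B → removed.
22:07-22:31: no B overlap → unchanged.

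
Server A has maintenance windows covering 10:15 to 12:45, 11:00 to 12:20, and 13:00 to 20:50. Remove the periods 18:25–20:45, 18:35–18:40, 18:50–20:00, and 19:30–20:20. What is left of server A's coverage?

10:15-12:45, 13:00-18:25, 20:45-20:50

Merge the first list: 10:15-12:45, 13:00-20:50.
Merge the second list: 18:25-20:45.
10:15-12:45 is untouched.
13:00-20:50 with B removed leaves 13:00-18:25, 20:45-20:50.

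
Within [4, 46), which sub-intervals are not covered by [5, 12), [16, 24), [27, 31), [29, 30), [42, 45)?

[4, 5) ∪ [12, 16) ∪ [24, 27) ∪ [31, 42) ∪ [45, 46)

The merged coverage is [5, 12), [16, 24), [27, 31), [42, 45).
Complement within [4, 46): [4, 5), [12, 16), [24, 27), [31, 42), [45, 46).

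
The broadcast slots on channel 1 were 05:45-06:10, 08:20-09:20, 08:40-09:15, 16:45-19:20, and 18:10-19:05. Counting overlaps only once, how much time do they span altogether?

4 h

Merged: 05:45-06:10, 08:20-09:20, 16:45-19:20.
Lengths: 25 min + 1 h + 2 h 35 min = 4 h.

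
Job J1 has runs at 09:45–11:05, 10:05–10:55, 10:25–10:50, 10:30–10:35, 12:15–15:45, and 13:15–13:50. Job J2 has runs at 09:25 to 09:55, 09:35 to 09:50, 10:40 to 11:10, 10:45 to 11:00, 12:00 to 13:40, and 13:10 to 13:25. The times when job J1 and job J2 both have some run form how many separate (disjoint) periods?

First set merges to 09:45–11:05, 12:15–15:45.
Second set merges to 09:25–09:55, 10:40–11:10, 12:00–13:40.
A ∩ B = 09:45–09:55, 10:40–11:05, 12:15–13:40.
That is 3 disjoint pieces.

3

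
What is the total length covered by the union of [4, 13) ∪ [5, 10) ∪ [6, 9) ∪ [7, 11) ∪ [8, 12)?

9

Merged: [4, 13).
Length: 9.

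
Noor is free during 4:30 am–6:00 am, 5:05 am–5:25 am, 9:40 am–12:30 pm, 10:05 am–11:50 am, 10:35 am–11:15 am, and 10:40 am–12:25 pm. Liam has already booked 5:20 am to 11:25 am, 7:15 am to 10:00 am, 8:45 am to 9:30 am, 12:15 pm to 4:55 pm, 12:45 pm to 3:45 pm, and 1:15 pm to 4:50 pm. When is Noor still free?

A, merged: 4:30 am-6:00 am, 9:40 am-12:30 pm.
B, merged: 5:20 am-11:25 am, 12:15 pm-4:55 pm.
4:30 am-6:00 am \ B = 4:30 am-5:20 am.
9:40 am-12:30 pm \ B = 11:25 am-12:15 pm.

4:30 am-5:20 am, 11:25 am-12:15 pm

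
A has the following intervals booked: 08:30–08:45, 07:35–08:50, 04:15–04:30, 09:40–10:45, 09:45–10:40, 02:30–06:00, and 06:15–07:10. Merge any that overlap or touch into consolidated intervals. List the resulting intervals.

02:30–06:00, 06:15–07:10, 07:35–08:50, 09:40–10:45

Sort by start: 02:30–06:00, 04:15–04:30, 06:15–07:10, 07:35–08:50, 08:30–08:45, 09:40–10:45, 09:45–10:40.
04:15–04:30 overlaps/touches 02:30–06:00 → extend to 02:30–06:00.
06:15–07:10 is disjoint → start new block.
07:35–08:50 is disjoint → start new block.
08:30–08:45 overlaps/touches 07:35–08:50 → extend to 07:35–08:50.
09:40–10:45 is disjoint → start new block.
09:45–10:40 overlaps/touches 09:40–10:45 → extend to 09:40–10:45.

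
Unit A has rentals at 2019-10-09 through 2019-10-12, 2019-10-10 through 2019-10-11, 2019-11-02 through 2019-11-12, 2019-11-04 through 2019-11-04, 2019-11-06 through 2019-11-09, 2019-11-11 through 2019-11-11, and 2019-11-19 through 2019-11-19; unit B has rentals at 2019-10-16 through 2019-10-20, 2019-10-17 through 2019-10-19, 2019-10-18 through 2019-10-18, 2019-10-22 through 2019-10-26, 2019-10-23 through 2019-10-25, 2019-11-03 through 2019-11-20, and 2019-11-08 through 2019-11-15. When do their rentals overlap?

2019-11-03 through 2019-11-12, 2019-11-19 through 2019-11-19

A, merged: 2019-10-09 through 2019-10-12, 2019-11-02 through 2019-11-12, 2019-11-19 through 2019-11-19.
B, merged: 2019-10-16 through 2019-10-20, 2019-10-22 through 2019-10-26, 2019-11-03 through 2019-11-20.
2019-10-09 through 2019-10-12 meets no B interval.
2019-11-02 through 2019-11-12 ∩ B → 2019-11-03 through 2019-11-12.
2019-11-19 through 2019-11-19 ∩ B → 2019-11-19 through 2019-11-19.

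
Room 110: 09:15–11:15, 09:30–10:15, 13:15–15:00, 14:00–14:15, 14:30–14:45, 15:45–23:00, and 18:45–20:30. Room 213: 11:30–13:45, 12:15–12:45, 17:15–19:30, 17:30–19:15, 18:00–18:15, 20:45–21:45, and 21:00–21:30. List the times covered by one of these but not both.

09:15–11:15, 11:30–13:15, 13:45–15:00, 15:45–17:15, 19:30–20:45, 21:45–23:00

First set merges to 09:15–11:15, 13:15–15:00, 15:45–23:00.
Second set merges to 11:30–13:45, 17:15–19:30, 20:45–21:45.
A but not B: 09:15–11:15, 13:45–15:00, 15:45–17:15, 19:30–20:45, 21:45–23:00.
B but not A: 11:30–13:15.
Combining gives A △ B.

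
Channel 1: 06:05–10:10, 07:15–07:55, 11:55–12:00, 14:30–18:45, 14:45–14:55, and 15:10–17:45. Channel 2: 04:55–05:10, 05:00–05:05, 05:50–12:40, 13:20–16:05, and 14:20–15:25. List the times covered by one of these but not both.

First set merges to 06:05–10:10, 11:55–12:00, 14:30–18:45.
Second set merges to 04:55–05:10, 05:50–12:40, 13:20–16:05.
A \ B = 16:05–18:45.
B \ A = 04:55–05:10, 05:50–06:05, 10:10–11:55, 12:00–12:40, 13:20–14:30.
Union of the two gives the symmetric difference.

04:55–05:10, 05:50–06:05, 10:10–11:55, 12:00–12:40, 13:20–14:30, 16:05–18:45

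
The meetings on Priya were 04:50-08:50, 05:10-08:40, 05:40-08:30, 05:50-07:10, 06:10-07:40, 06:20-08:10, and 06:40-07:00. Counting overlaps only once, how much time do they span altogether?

4 h

Merged: 04:50–08:50.
Length: 4 h.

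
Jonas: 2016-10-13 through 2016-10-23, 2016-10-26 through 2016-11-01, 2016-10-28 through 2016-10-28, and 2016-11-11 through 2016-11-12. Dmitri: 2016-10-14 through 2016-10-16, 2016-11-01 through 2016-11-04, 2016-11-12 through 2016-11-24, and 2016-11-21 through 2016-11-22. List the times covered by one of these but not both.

A, merged: 2016-10-13 through 2016-10-23, 2016-10-26 through 2016-11-01, 2016-11-11 through 2016-11-12.
B, merged: 2016-10-14 through 2016-10-16, 2016-11-01 through 2016-11-04, 2016-11-12 through 2016-11-24.
A \ B = 2016-10-13 through 2016-10-13, 2016-10-17 through 2016-10-23, 2016-10-26 through 2016-10-31, 2016-11-11 through 2016-11-11.
B \ A = 2016-11-02 through 2016-11-04, 2016-11-13 through 2016-11-24.
Union of the two gives the symmetric difference.

2016-10-13 through 2016-10-13, 2016-10-17 through 2016-10-23, 2016-10-26 through 2016-10-31, 2016-11-02 through 2016-11-04, 2016-11-11 through 2016-11-11, 2016-11-13 through 2016-11-24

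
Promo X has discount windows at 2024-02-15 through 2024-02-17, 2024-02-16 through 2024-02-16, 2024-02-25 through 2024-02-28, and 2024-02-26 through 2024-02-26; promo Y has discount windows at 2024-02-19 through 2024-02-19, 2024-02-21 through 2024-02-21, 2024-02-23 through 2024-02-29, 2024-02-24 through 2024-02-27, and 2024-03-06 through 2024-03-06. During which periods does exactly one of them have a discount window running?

2024-02-15 through 2024-02-17, 2024-02-19 through 2024-02-19, 2024-02-21 through 2024-02-21, 2024-02-23 through 2024-02-24, 2024-02-29 through 2024-02-29, 2024-03-06 through 2024-03-06

A, merged: 2024-02-15 through 2024-02-17, 2024-02-25 through 2024-02-28.
B, merged: 2024-02-19 through 2024-02-19, 2024-02-21 through 2024-02-21, 2024-02-23 through 2024-02-29, 2024-03-06 through 2024-03-06.
A \ B = 2024-02-15 through 2024-02-17.
B \ A = 2024-02-19 through 2024-02-19, 2024-02-21 through 2024-02-21, 2024-02-23 through 2024-02-24, 2024-02-29 through 2024-02-29, 2024-03-06 through 2024-03-06.
Union of the two gives the symmetric difference.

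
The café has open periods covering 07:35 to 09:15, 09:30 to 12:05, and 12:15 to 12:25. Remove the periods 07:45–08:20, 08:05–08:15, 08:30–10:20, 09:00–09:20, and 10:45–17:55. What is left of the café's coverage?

Merge the second list: 07:45-08:20, 08:30-10:20, 10:45-17:55.
07:35-09:15 with B removed leaves 07:35-07:45, 08:20-08:30.
09:30-12:05 with B removed leaves 10:20-10:45.
12:15-12:25 lies entirely inside B → drops out.

07:35-07:45, 08:20-08:30, 10:20-10:45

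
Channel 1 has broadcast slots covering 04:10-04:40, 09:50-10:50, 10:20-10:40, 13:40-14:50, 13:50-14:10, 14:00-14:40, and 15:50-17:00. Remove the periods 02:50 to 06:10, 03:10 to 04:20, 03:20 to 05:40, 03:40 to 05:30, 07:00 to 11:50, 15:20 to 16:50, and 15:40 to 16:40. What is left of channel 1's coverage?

Merge the first list: 04:10–04:40, 09:50–10:50, 13:40–14:50, 15:50–17:00.
Merge the second list: 02:50–06:10, 07:00–11:50, 15:20–16:50.
04:10–04:40: fully covered by B → removed.
09:50–10:50: fully covered by B → removed.
13:40–14:50: no B overlap → unchanged.
15:50–17:00 minus B → 16:50–17:00.

13:40–14:50, 16:50–17:00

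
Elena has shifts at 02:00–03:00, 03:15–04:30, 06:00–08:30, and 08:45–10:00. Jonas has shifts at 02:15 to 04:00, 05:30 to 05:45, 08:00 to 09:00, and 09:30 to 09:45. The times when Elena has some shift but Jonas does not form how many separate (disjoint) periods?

5

A \ B = 02:00–02:15, 04:00–04:30, 06:00–08:00, 09:00–09:30, 09:45–10:00.
That is 5 disjoint pieces.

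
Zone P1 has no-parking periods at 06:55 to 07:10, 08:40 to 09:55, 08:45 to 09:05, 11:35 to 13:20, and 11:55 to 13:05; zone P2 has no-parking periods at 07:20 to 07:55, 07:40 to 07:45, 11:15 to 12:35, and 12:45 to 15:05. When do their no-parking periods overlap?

Merge the first list: 06:55–07:10, 08:40–09:55, 11:35–13:20.
Merge the second list: 07:20–07:55, 11:15–12:35, 12:45–15:05.
06:55–07:10 meets no B interval.
08:40–09:55 meets no B interval.
11:35–13:20 ∩ B → 11:35–12:35, 12:45–13:20.

11:35–12:35, 12:45–13:20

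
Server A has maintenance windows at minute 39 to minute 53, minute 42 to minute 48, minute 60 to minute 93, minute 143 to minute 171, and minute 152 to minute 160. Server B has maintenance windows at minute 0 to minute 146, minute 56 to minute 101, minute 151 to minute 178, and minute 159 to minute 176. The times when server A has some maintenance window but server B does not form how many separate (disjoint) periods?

A, merged: minute 39 to minute 53, minute 60 to minute 93, minute 143 to minute 171.
B, merged: minute 0 to minute 146, minute 151 to minute 178.
A \ B = minute 146 to minute 151.
That is 1 disjoint piece.

1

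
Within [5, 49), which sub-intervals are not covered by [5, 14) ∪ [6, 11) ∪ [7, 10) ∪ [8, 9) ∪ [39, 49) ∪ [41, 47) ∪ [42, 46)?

Covered (merged): [5, 14), [39, 49).
Complement within [5, 49): [14, 39).

[14, 39)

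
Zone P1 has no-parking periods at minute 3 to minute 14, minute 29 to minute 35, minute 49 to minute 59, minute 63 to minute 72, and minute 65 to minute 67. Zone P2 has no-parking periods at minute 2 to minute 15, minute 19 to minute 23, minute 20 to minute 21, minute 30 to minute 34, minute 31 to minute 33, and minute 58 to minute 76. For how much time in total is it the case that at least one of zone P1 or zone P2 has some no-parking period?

50 minutes

A, merged: minute 3 to minute 14, minute 29 to minute 35, minute 49 to minute 59, minute 63 to minute 72.
B, merged: minute 2 to minute 15, minute 19 to minute 23, minute 30 to minute 34, minute 58 to minute 76.
A ∪ B = minute 2 to minute 15, minute 19 to minute 23, minute 29 to minute 35, minute 49 to minute 76.
Total: 13 minutes + 4 minutes + 6 minutes + 27 minutes = 50 minutes.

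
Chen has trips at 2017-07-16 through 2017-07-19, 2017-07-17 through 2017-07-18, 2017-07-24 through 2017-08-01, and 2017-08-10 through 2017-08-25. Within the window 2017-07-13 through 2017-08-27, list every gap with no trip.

2017-07-13 through 2017-07-15, 2017-07-20 through 2017-07-23, 2017-08-02 through 2017-08-09, 2017-08-26 through 2017-08-27

Covered (merged): 2017-07-16 through 2017-07-19, 2017-07-24 through 2017-08-01, 2017-08-10 through 2017-08-25.
Complement within 2017-07-13 through 2017-08-27: 2017-07-13 through 2017-07-15, 2017-07-20 through 2017-07-23, 2017-08-02 through 2017-08-09, 2017-08-26 through 2017-08-27.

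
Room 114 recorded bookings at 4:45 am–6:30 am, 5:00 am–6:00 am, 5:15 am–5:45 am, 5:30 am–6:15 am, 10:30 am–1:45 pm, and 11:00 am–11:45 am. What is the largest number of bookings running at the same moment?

4

Walk the sorted start/end points keeping a running depth.
The depth first hits 4 at 5:30 am.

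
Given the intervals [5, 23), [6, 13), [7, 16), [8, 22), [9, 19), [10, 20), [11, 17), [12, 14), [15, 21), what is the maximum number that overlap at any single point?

8

Sweep endpoints in order; track running count of active intervals.
Peak of 8 reached at 12.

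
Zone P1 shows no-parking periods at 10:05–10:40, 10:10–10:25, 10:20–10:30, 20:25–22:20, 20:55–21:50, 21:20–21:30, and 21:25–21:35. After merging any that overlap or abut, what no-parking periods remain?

10:10-10:25 overlaps/touches 10:05-10:40 → extend to 10:05-10:40.
10:20-10:30 overlaps/touches 10:05-10:40 → extend to 10:05-10:40.
20:25-22:20 is disjoint → start new block.
20:55-21:50 overlaps/touches 20:25-22:20 → extend to 20:25-22:20.
21:20-21:30 overlaps/touches 20:25-22:20 → extend to 20:25-22:20.
21:25-21:35 overlaps/touches 20:25-22:20 → extend to 20:25-22:20.

10:05-10:40, 20:25-22:20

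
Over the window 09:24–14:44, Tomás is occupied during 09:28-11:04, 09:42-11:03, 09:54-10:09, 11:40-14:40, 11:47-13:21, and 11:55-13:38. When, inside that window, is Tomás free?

After merging, the occupied span is 09:28–11:04, 11:40–14:40.
Uncovered inside 09:24–14:44: 09:24–09:28, 11:04–11:40, 14:40–14:44.

09:24–09:28, 11:04–11:40, 14:40–14:44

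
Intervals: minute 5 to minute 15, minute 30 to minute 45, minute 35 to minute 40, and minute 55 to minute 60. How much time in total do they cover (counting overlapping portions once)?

Merged: minute 5 to minute 15, minute 30 to minute 45, minute 55 to minute 60.
Lengths: 10 minutes + 15 minutes + 5 minutes = 30 minutes.

30 minutes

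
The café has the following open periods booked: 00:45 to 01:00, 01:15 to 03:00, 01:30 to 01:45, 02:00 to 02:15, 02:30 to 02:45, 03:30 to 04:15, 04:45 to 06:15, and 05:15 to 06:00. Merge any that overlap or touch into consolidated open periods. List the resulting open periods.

01:15–03:00 is disjoint → start new block.
01:30–01:45 overlaps/touches 01:15–03:00 → extend to 01:15–03:00.
02:00–02:15 overlaps/touches 01:15–03:00 → extend to 01:15–03:00.
02:30–02:45 overlaps/touches 01:15–03:00 → extend to 01:15–03:00.
03:30–04:15 is disjoint → start new block.
04:45–06:15 is disjoint → start new block.
05:15–06:00 overlaps/touches 04:45–06:15 → extend to 04:45–06:15.

00:45–01:00, 01:15–03:00, 03:30–04:15, 04:45–06:15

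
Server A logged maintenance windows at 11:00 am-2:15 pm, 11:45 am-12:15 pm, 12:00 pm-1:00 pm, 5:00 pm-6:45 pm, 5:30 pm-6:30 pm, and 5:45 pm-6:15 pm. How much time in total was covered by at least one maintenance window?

5 h

Merged: 11:00 am-2:15 pm, 5:00 pm-6:45 pm.
Lengths: 3 h 15 min + 1 h 45 min = 5 h.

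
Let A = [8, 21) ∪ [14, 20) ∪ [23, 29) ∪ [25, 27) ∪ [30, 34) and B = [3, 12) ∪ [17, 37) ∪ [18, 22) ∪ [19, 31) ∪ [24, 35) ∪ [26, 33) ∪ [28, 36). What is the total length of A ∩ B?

First set merges to [8, 21), [23, 29), [30, 34).
Second set merges to [3, 12), [17, 37).
A ∩ B = [8, 12), [17, 21), [23, 29), [30, 34).
Total: 4 + 4 + 6 + 4 = 18.

18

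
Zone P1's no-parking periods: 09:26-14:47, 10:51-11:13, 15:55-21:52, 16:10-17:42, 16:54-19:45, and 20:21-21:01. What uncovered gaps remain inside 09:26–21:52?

14:47–15:55

Covered (merged): 09:26–14:47, 15:55–21:52.
Uncovered inside 09:26–21:52: 14:47–15:55.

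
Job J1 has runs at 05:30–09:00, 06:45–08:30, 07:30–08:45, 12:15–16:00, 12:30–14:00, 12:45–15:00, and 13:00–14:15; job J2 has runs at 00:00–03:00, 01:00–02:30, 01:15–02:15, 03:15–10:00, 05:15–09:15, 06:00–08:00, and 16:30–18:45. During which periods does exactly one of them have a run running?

A, merged: 05:30–09:00, 12:15–16:00.
B, merged: 00:00–03:00, 03:15–10:00, 16:30–18:45.
Only in the first: 12:15–16:00.
Only in the second: 00:00–03:00, 03:15–05:30, 09:00–10:00, 16:30–18:45.
Together these are the periods covered by exactly one.

00:00–03:00, 03:15–05:30, 09:00–10:00, 12:15–16:00, 16:30–18:45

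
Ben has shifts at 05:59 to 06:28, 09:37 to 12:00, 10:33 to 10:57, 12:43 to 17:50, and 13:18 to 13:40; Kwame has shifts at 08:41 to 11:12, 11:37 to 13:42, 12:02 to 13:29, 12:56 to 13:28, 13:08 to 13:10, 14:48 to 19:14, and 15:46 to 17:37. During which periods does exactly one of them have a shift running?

First set merges to 05:59-06:28, 09:37-12:00, 12:43-17:50.
Second set merges to 08:41-11:12, 11:37-13:42, 14:48-19:14.
A \ B = 05:59-06:28, 11:12-11:37, 13:42-14:48.
B \ A = 08:41-09:37, 12:00-12:43, 17:50-19:14.
Union of the two gives the symmetric difference.

05:59-06:28, 08:41-09:37, 11:12-11:37, 12:00-12:43, 13:42-14:48, 17:50-19:14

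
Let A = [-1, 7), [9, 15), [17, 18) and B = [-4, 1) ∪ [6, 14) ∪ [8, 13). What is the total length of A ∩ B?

Second set merges to [-4, 1), [6, 14).
A ∩ B = [-1, 1), [6, 7), [9, 14).
Total: 2 + 1 + 5 = 8.

8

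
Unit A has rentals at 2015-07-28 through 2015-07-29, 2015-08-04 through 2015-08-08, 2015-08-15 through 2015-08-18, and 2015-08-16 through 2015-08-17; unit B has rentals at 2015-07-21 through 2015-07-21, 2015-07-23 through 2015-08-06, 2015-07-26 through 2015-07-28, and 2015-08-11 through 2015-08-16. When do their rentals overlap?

Merge the first list: 2015-07-28 through 2015-07-29, 2015-08-04 through 2015-08-08, 2015-08-15 through 2015-08-18.
Merge the second list: 2015-07-21 through 2015-07-21, 2015-07-23 through 2015-08-06, 2015-08-11 through 2015-08-16.
2015-07-28 through 2015-07-29 overlaps B on 2015-07-28 through 2015-07-29.
2015-08-04 through 2015-08-08 overlaps B on 2015-08-04 through 2015-08-06.
2015-08-15 through 2015-08-18 overlaps B on 2015-08-15 through 2015-08-16.

2015-07-28 through 2015-07-29, 2015-08-04 through 2015-08-06, 2015-08-15 through 2015-08-16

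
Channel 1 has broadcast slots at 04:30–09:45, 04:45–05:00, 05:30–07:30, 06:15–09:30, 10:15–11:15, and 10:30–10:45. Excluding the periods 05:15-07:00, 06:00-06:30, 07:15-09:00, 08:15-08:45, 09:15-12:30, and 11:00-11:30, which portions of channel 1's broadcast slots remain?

04:30–05:15, 07:00–07:15, 09:00–09:15

A, merged: 04:30–09:45, 10:15–11:15.
B, merged: 05:15–07:00, 07:15–09:00, 09:15–12:30.
04:30–09:45 with B removed leaves 04:30–05:15, 07:00–07:15, 09:00–09:15.
10:15–11:15 lies entirely inside B → drops out.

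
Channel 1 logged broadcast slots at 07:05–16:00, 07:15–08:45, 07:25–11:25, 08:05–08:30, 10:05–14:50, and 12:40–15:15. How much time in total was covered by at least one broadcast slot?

8 h 55 min

Merged: 07:05–16:00.
Length: 8 h 55 min.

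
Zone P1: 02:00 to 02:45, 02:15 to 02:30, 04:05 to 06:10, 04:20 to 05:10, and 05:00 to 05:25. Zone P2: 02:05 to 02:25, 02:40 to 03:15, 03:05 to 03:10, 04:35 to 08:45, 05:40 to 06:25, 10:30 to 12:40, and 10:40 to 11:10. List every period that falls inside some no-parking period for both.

Merge the first list: 02:00–02:45, 04:05–06:10.
Merge the second list: 02:05–02:25, 02:40–03:15, 04:35–08:45, 10:30–12:40.
02:00–02:45 ∩ B → 02:05–02:25, 02:40–02:45.
04:05–06:10 ∩ B → 04:35–06:10.

02:05–02:25, 02:40–02:45, 04:35–06:10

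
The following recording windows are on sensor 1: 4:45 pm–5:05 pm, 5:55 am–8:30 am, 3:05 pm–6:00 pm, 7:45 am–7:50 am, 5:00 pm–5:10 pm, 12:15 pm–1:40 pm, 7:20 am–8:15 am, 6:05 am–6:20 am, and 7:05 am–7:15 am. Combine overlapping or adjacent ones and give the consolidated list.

5:55 am-8:30 am, 12:15 pm-1:40 pm, 3:05 pm-6:00 pm

Sort by start: 5:55 am-8:30 am, 6:05 am-6:20 am, 7:05 am-7:15 am, 7:20 am-8:15 am, 7:45 am-7:50 am, 12:15 pm-1:40 pm, 3:05 pm-6:00 pm, 4:45 pm-5:05 pm, 5:00 pm-5:10 pm.
6:05 am-6:20 am overlaps/touches 5:55 am-8:30 am → extend to 5:55 am-8:30 am.
7:05 am-7:15 am overlaps/touches 5:55 am-8:30 am → extend to 5:55 am-8:30 am.
7:20 am-8:15 am overlaps/touches 5:55 am-8:30 am → extend to 5:55 am-8:30 am.
7:45 am-7:50 am overlaps/touches 5:55 am-8:30 am → extend to 5:55 am-8:30 am.
12:15 pm-1:40 pm is disjoint → start new block.
3:05 pm-6:00 pm is disjoint → start new block.
4:45 pm-5:05 pm overlaps/touches 3:05 pm-6:00 pm → extend to 3:05 pm-6:00 pm.
5:00 pm-5:10 pm overlaps/touches 3:05 pm-6:00 pm → extend to 3:05 pm-6:00 pm.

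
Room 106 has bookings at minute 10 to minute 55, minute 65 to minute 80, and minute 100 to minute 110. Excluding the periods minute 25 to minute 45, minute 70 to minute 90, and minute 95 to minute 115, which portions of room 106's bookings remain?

minute 10 to minute 25, minute 45 to minute 55, minute 65 to minute 70

minute 10 to minute 55 minus B → minute 10 to minute 25, minute 45 to minute 55.
minute 65 to minute 80 minus B → minute 65 to minute 70.
minute 100 to minute 110: fully covered by B → removed.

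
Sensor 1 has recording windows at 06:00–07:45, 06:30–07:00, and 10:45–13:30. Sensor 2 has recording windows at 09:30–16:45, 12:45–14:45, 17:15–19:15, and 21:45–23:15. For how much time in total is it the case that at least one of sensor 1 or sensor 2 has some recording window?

A, merged: 06:00-07:45, 10:45-13:30.
B, merged: 09:30-16:45, 17:15-19:15, 21:45-23:15.
A ∪ B = 06:00-07:45, 09:30-16:45, 17:15-19:15, 21:45-23:15.
Total: 1 h 45 min + 7 h 15 min + 2 h + 1 h 30 min = 12 h 30 min.

12 h 30 min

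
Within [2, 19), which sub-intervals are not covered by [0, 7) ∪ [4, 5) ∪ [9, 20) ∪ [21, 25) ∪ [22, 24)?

After merging, the occupied span is [0, 7), [9, 20), [21, 25).
Uncovered inside [2, 19): [7, 9).

[7, 9)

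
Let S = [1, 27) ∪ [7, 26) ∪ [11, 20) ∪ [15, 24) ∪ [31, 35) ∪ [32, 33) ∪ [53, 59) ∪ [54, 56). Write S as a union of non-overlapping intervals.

[7, 26) overlaps/touches [1, 27) → extend to [1, 27).
[11, 20) overlaps/touches [1, 27) → extend to [1, 27).
[15, 24) overlaps/touches [1, 27) → extend to [1, 27).
[31, 35) is disjoint → start new block.
[32, 33) overlaps/touches [31, 35) → extend to [31, 35).
[53, 59) is disjoint → start new block.
[54, 56) overlaps/touches [53, 59) → extend to [53, 59).

[1, 27) ∪ [31, 35) ∪ [53, 59)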